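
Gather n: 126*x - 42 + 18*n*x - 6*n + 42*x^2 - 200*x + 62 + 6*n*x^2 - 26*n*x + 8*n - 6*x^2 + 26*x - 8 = n*(6*x^2 - 8*x + 2) + 36*x^2 - 48*x + 12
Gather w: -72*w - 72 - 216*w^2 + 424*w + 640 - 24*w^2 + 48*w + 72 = -240*w^2 + 400*w + 640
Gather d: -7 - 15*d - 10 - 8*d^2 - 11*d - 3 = -8*d^2 - 26*d - 20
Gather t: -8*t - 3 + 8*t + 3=0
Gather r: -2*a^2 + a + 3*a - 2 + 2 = -2*a^2 + 4*a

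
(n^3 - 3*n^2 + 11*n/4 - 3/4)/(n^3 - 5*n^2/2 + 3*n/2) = (n - 1/2)/n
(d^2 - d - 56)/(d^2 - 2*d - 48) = (d + 7)/(d + 6)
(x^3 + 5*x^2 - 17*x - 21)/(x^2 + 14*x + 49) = (x^2 - 2*x - 3)/(x + 7)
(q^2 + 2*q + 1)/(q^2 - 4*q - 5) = (q + 1)/(q - 5)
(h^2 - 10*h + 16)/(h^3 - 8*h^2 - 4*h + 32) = 1/(h + 2)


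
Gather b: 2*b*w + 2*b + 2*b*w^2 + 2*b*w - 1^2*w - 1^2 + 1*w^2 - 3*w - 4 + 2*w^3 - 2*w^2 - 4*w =b*(2*w^2 + 4*w + 2) + 2*w^3 - w^2 - 8*w - 5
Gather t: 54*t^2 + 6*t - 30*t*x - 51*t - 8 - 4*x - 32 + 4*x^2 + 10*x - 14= 54*t^2 + t*(-30*x - 45) + 4*x^2 + 6*x - 54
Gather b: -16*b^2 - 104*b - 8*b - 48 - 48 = -16*b^2 - 112*b - 96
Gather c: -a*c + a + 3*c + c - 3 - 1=a + c*(4 - a) - 4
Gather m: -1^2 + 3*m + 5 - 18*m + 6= 10 - 15*m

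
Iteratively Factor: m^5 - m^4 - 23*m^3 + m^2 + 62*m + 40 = (m - 2)*(m^4 + m^3 - 21*m^2 - 41*m - 20) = (m - 2)*(m + 1)*(m^3 - 21*m - 20) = (m - 5)*(m - 2)*(m + 1)*(m^2 + 5*m + 4) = (m - 5)*(m - 2)*(m + 1)*(m + 4)*(m + 1)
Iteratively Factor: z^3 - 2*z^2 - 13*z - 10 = (z + 1)*(z^2 - 3*z - 10) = (z - 5)*(z + 1)*(z + 2)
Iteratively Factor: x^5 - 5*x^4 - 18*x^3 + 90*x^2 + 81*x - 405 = (x + 3)*(x^4 - 8*x^3 + 6*x^2 + 72*x - 135) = (x - 5)*(x + 3)*(x^3 - 3*x^2 - 9*x + 27) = (x - 5)*(x + 3)^2*(x^2 - 6*x + 9) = (x - 5)*(x - 3)*(x + 3)^2*(x - 3)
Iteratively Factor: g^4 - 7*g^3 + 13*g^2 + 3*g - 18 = (g - 2)*(g^3 - 5*g^2 + 3*g + 9) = (g - 2)*(g + 1)*(g^2 - 6*g + 9) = (g - 3)*(g - 2)*(g + 1)*(g - 3)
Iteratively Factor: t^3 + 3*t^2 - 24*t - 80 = (t + 4)*(t^2 - t - 20) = (t + 4)^2*(t - 5)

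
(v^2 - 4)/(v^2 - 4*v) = (v^2 - 4)/(v*(v - 4))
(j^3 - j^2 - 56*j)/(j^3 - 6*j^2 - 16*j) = (j + 7)/(j + 2)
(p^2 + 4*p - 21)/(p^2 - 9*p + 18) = (p + 7)/(p - 6)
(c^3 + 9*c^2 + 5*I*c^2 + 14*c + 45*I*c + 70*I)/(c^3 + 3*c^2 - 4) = (c^2 + c*(7 + 5*I) + 35*I)/(c^2 + c - 2)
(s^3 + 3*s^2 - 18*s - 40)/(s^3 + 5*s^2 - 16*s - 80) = (s + 2)/(s + 4)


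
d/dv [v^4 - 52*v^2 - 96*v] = 4*v^3 - 104*v - 96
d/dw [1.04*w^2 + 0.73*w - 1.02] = 2.08*w + 0.73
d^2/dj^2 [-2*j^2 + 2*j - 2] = -4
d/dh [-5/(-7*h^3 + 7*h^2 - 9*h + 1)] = 5*(-21*h^2 + 14*h - 9)/(7*h^3 - 7*h^2 + 9*h - 1)^2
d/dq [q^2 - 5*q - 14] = 2*q - 5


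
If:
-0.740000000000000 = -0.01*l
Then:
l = 74.00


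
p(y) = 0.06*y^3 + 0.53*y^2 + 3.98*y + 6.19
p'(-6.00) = 4.10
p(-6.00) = -11.57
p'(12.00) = 42.62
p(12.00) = 233.95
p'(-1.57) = 2.76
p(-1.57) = 1.02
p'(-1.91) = 2.61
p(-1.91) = 0.10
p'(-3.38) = 2.45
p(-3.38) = -3.52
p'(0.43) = 4.47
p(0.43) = 8.00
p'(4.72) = 12.99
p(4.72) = 43.09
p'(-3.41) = 2.46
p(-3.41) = -3.60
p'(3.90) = 10.85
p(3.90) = 33.33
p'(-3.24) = 2.44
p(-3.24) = -3.18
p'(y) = 0.18*y^2 + 1.06*y + 3.98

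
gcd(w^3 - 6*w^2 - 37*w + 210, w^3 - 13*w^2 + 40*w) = w - 5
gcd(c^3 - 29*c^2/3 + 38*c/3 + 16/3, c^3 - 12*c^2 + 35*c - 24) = c - 8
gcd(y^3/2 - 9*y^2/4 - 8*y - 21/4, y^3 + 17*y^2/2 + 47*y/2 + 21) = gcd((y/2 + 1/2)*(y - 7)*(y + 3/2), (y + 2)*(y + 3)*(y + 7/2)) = 1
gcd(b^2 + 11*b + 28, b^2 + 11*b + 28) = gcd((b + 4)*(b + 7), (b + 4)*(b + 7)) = b^2 + 11*b + 28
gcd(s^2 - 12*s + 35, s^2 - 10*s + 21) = s - 7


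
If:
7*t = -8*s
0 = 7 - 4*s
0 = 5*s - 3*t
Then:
No Solution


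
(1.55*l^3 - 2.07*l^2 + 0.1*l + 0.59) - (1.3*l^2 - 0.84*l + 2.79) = 1.55*l^3 - 3.37*l^2 + 0.94*l - 2.2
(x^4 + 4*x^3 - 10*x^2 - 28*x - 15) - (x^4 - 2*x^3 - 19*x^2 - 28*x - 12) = 6*x^3 + 9*x^2 - 3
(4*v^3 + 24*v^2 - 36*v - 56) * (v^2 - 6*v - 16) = 4*v^5 - 244*v^3 - 224*v^2 + 912*v + 896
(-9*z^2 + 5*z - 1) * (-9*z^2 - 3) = 81*z^4 - 45*z^3 + 36*z^2 - 15*z + 3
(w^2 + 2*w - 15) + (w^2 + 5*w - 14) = 2*w^2 + 7*w - 29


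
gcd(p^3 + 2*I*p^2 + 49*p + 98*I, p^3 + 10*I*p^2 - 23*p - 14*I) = p^2 + 9*I*p - 14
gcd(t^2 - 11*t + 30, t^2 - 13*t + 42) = t - 6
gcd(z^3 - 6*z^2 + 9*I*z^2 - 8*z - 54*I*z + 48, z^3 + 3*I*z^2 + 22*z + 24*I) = z + I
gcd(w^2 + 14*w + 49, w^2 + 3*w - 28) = w + 7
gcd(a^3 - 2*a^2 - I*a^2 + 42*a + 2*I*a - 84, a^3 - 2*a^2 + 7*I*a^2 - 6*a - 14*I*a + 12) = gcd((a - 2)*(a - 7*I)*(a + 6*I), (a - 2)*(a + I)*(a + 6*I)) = a^2 + a*(-2 + 6*I) - 12*I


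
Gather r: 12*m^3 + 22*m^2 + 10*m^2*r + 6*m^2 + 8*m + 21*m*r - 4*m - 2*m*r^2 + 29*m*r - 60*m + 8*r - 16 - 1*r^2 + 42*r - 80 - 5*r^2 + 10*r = 12*m^3 + 28*m^2 - 56*m + r^2*(-2*m - 6) + r*(10*m^2 + 50*m + 60) - 96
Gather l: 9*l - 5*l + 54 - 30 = 4*l + 24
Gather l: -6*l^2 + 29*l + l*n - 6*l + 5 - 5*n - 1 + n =-6*l^2 + l*(n + 23) - 4*n + 4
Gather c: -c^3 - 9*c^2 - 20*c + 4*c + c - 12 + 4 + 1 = -c^3 - 9*c^2 - 15*c - 7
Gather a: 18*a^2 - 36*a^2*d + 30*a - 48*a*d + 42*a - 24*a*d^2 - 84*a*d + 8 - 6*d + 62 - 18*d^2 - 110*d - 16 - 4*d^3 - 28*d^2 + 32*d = a^2*(18 - 36*d) + a*(-24*d^2 - 132*d + 72) - 4*d^3 - 46*d^2 - 84*d + 54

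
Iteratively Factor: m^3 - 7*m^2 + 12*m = (m - 3)*(m^2 - 4*m) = (m - 4)*(m - 3)*(m)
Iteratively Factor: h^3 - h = (h + 1)*(h^2 - h) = h*(h + 1)*(h - 1)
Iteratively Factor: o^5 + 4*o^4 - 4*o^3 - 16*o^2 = (o - 2)*(o^4 + 6*o^3 + 8*o^2) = (o - 2)*(o + 4)*(o^3 + 2*o^2) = o*(o - 2)*(o + 4)*(o^2 + 2*o) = o*(o - 2)*(o + 2)*(o + 4)*(o)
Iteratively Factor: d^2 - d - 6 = (d - 3)*(d + 2)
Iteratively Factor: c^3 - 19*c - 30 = (c + 3)*(c^2 - 3*c - 10) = (c + 2)*(c + 3)*(c - 5)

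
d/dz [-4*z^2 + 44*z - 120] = 44 - 8*z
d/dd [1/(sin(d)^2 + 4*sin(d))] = -2*(sin(d) + 2)*cos(d)/((sin(d) + 4)^2*sin(d)^2)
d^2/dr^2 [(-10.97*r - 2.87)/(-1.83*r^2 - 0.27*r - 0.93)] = ((3.66*r + 0.27)*(7.32*r + 0.54)*(10.97*r + 2.87) - (120.4506*r + 16.428)*(1.83*r^2 + 0.27*r + 0.93))/(1.83*r^2 + 0.27*r + 0.93)^3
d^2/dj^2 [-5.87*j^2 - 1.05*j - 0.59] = -11.7400000000000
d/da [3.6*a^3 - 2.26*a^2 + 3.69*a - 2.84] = 10.8*a^2 - 4.52*a + 3.69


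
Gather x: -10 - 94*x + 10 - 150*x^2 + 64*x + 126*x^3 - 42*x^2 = 126*x^3 - 192*x^2 - 30*x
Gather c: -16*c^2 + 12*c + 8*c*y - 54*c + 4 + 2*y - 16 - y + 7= -16*c^2 + c*(8*y - 42) + y - 5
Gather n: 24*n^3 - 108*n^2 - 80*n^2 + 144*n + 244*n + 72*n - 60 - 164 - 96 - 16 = 24*n^3 - 188*n^2 + 460*n - 336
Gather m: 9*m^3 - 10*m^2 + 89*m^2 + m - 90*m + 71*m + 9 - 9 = 9*m^3 + 79*m^2 - 18*m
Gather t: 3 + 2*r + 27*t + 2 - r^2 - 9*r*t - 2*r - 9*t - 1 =-r^2 + t*(18 - 9*r) + 4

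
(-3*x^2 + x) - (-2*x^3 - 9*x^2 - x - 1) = 2*x^3 + 6*x^2 + 2*x + 1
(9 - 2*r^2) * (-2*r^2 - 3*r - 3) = 4*r^4 + 6*r^3 - 12*r^2 - 27*r - 27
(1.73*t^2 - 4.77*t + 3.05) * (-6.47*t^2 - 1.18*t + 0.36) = -11.1931*t^4 + 28.8205*t^3 - 13.4821*t^2 - 5.3162*t + 1.098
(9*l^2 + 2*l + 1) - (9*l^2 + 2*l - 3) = 4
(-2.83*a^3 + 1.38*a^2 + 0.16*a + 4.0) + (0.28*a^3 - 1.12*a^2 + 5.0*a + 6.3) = -2.55*a^3 + 0.26*a^2 + 5.16*a + 10.3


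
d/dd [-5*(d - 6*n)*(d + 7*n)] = -10*d - 5*n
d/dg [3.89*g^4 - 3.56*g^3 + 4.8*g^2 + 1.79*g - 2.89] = 15.56*g^3 - 10.68*g^2 + 9.6*g + 1.79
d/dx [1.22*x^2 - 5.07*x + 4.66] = 2.44*x - 5.07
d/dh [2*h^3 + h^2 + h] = 6*h^2 + 2*h + 1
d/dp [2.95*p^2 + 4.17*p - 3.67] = 5.9*p + 4.17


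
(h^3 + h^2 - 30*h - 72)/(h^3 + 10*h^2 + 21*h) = (h^2 - 2*h - 24)/(h*(h + 7))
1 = 1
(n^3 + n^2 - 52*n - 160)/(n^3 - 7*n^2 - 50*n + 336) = (n^2 + 9*n + 20)/(n^2 + n - 42)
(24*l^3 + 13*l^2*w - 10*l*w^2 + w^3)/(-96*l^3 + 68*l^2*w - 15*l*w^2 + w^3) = (l + w)/(-4*l + w)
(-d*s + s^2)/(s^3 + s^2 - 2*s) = (-d + s)/(s^2 + s - 2)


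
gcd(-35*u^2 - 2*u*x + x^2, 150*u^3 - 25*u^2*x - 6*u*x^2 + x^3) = 5*u + x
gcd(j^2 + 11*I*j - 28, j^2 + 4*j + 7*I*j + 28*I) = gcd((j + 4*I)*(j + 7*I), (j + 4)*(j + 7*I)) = j + 7*I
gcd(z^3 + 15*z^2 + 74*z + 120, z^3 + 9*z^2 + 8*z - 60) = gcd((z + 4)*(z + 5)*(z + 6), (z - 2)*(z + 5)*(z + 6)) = z^2 + 11*z + 30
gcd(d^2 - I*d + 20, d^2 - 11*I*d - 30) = d - 5*I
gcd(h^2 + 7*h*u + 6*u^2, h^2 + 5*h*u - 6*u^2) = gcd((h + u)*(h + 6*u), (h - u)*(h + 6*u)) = h + 6*u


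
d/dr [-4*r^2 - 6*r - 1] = -8*r - 6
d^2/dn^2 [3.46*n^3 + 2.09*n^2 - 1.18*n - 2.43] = 20.76*n + 4.18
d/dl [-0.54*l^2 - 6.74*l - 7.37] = -1.08*l - 6.74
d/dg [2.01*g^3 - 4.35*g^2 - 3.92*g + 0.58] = 6.03*g^2 - 8.7*g - 3.92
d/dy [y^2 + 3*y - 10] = 2*y + 3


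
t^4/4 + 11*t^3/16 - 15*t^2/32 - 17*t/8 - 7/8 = (t/4 + 1/2)*(t - 7/4)*(t + 1/2)*(t + 2)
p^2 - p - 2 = (p - 2)*(p + 1)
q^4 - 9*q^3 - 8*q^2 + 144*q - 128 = (q - 8)*(q - 4)*(q - 1)*(q + 4)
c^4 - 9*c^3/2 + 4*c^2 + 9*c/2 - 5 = (c - 5/2)*(c - 2)*(c - 1)*(c + 1)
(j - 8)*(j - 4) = j^2 - 12*j + 32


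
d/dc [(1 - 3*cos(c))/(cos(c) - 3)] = -8*sin(c)/(cos(c) - 3)^2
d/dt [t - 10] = 1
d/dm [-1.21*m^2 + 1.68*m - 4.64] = 1.68 - 2.42*m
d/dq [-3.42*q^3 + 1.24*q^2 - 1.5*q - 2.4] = -10.26*q^2 + 2.48*q - 1.5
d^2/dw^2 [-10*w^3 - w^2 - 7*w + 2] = -60*w - 2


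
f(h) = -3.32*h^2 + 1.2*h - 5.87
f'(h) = 1.2 - 6.64*h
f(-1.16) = -11.73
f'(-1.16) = 8.90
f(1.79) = -14.36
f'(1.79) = -10.69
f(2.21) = -19.43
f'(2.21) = -13.47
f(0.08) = -5.80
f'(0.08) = 0.67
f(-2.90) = -37.27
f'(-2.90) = 20.46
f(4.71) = -73.87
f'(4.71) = -30.07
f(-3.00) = -39.35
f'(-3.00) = 21.12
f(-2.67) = -32.74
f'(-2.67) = 18.93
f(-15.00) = -770.87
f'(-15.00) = 100.80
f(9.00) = -263.99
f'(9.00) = -58.56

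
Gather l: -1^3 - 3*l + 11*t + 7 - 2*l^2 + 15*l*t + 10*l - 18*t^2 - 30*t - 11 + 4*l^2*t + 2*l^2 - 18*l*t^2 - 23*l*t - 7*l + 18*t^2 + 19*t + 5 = 4*l^2*t + l*(-18*t^2 - 8*t)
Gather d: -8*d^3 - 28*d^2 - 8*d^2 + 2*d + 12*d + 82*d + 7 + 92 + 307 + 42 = -8*d^3 - 36*d^2 + 96*d + 448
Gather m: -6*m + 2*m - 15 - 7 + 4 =-4*m - 18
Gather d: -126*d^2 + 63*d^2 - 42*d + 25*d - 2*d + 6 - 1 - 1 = -63*d^2 - 19*d + 4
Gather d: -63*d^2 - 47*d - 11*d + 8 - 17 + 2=-63*d^2 - 58*d - 7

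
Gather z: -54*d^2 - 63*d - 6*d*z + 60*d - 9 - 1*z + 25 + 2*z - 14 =-54*d^2 - 3*d + z*(1 - 6*d) + 2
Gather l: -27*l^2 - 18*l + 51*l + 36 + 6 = -27*l^2 + 33*l + 42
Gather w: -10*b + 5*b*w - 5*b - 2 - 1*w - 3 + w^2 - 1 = -15*b + w^2 + w*(5*b - 1) - 6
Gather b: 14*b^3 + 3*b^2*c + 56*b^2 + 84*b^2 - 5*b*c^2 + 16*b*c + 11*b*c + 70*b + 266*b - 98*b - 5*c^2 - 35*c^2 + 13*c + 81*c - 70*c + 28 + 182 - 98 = 14*b^3 + b^2*(3*c + 140) + b*(-5*c^2 + 27*c + 238) - 40*c^2 + 24*c + 112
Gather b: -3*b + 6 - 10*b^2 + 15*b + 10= -10*b^2 + 12*b + 16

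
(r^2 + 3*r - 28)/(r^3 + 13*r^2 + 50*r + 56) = (r - 4)/(r^2 + 6*r + 8)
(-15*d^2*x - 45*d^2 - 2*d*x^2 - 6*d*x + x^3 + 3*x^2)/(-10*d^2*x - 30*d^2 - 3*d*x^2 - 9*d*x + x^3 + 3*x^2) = (3*d + x)/(2*d + x)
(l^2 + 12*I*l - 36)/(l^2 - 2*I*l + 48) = (l + 6*I)/(l - 8*I)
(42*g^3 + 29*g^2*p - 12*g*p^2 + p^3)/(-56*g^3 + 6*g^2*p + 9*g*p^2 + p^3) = (42*g^3 + 29*g^2*p - 12*g*p^2 + p^3)/(-56*g^3 + 6*g^2*p + 9*g*p^2 + p^3)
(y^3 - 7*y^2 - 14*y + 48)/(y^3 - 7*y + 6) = (y - 8)/(y - 1)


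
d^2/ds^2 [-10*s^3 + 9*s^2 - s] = 18 - 60*s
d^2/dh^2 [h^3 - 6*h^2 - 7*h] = 6*h - 12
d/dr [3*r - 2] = 3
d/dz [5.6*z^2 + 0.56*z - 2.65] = 11.2*z + 0.56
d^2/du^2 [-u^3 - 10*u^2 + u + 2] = -6*u - 20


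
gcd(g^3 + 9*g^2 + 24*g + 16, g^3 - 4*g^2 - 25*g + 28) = g + 4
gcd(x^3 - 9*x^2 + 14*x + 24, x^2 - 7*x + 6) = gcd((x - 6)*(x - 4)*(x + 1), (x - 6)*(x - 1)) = x - 6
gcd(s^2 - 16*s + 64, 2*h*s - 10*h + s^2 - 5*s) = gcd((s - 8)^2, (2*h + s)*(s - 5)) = 1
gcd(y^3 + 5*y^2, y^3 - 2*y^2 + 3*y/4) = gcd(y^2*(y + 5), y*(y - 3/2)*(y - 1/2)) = y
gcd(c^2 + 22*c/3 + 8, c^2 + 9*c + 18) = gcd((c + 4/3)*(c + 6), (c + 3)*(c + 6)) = c + 6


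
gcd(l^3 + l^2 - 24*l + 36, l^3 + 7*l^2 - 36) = l^2 + 4*l - 12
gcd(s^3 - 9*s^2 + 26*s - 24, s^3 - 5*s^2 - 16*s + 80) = s - 4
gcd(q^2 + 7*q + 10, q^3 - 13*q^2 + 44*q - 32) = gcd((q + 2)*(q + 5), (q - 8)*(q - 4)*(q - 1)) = 1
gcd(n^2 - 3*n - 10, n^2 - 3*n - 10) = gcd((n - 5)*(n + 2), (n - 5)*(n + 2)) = n^2 - 3*n - 10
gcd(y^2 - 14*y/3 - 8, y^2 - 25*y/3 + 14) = y - 6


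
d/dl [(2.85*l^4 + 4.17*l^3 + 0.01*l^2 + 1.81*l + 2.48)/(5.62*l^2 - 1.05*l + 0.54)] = (32.034*l^5 + 14.4579*l^4 - 2.601*l^3 - 3.4273*l^2 - 27.8644*l + 3.5814)/(31.5844*l^4 - 11.802*l^3 + 7.1721*l^2 - 1.134*l + 0.2916)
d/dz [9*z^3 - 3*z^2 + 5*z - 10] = 27*z^2 - 6*z + 5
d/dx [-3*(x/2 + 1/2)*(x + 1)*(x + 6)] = -9*x^2/2 - 24*x - 39/2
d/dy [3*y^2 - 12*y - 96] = 6*y - 12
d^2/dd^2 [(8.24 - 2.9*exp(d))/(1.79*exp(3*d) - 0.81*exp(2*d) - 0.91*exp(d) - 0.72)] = (-37.16756*exp(6*d) + 250.230186*exp(5*d) - 152.216866*exp(4*d) - 51.669386*exp(3*d) + 123.9462*exp(2*d) - 10.498648*exp(d) - 6.902208)*exp(d)/(5.735339*exp(9*d) - 7.785963*exp(8*d) - 5.223936*exp(7*d) + 0.464156999999999*exp(6*d) + 8.919312*exp(5*d) + 3.607389*exp(4*d) - 1.154035*exp(3*d) - 3.048408*exp(2*d) - 1.415232*exp(d) - 0.373248)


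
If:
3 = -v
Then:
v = -3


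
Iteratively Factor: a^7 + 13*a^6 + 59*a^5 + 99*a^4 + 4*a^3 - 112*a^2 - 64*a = (a - 1)*(a^6 + 14*a^5 + 73*a^4 + 172*a^3 + 176*a^2 + 64*a) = (a - 1)*(a + 1)*(a^5 + 13*a^4 + 60*a^3 + 112*a^2 + 64*a) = (a - 1)*(a + 1)^2*(a^4 + 12*a^3 + 48*a^2 + 64*a) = (a - 1)*(a + 1)^2*(a + 4)*(a^3 + 8*a^2 + 16*a) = (a - 1)*(a + 1)^2*(a + 4)^2*(a^2 + 4*a) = a*(a - 1)*(a + 1)^2*(a + 4)^2*(a + 4)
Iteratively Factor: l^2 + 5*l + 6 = (l + 2)*(l + 3)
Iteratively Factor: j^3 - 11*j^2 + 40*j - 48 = (j - 4)*(j^2 - 7*j + 12) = (j - 4)*(j - 3)*(j - 4)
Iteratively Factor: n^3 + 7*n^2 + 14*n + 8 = (n + 2)*(n^2 + 5*n + 4) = (n + 1)*(n + 2)*(n + 4)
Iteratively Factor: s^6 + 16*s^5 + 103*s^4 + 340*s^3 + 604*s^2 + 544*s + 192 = (s + 2)*(s^5 + 14*s^4 + 75*s^3 + 190*s^2 + 224*s + 96) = (s + 2)*(s + 4)*(s^4 + 10*s^3 + 35*s^2 + 50*s + 24) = (s + 2)*(s + 4)^2*(s^3 + 6*s^2 + 11*s + 6) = (s + 2)*(s + 3)*(s + 4)^2*(s^2 + 3*s + 2) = (s + 1)*(s + 2)*(s + 3)*(s + 4)^2*(s + 2)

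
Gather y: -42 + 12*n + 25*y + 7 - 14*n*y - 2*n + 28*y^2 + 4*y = 10*n + 28*y^2 + y*(29 - 14*n) - 35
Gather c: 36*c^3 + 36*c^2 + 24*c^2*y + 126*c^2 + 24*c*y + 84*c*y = 36*c^3 + c^2*(24*y + 162) + 108*c*y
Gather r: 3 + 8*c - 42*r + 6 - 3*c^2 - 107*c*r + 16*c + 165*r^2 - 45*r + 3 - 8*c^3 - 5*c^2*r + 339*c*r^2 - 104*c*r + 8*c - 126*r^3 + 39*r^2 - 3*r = -8*c^3 - 3*c^2 + 32*c - 126*r^3 + r^2*(339*c + 204) + r*(-5*c^2 - 211*c - 90) + 12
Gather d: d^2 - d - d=d^2 - 2*d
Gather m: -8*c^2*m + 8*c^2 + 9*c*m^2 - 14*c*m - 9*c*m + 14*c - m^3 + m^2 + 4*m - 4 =8*c^2 + 14*c - m^3 + m^2*(9*c + 1) + m*(-8*c^2 - 23*c + 4) - 4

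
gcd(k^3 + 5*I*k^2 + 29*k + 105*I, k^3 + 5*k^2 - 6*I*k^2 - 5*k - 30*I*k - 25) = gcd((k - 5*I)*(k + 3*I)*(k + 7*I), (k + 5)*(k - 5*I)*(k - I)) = k - 5*I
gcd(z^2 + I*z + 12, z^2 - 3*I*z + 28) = z + 4*I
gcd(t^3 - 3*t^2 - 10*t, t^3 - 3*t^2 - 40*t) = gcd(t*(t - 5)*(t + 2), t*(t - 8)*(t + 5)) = t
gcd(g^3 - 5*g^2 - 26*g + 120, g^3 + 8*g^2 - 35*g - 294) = g - 6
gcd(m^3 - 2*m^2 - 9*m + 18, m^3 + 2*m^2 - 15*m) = m - 3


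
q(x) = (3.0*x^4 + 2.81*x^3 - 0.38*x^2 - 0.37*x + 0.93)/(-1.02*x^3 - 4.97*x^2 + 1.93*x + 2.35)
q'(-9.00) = 1.21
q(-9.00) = 54.01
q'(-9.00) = 1.21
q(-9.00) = 54.01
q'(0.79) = 355.18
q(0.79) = 10.94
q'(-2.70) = 7.26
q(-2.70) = -5.43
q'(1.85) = -1.34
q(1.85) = -2.96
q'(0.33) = 0.56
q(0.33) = 0.37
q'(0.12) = -0.22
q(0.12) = 0.35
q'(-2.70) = 7.26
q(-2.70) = -5.43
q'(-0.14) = -0.87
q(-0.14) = 0.49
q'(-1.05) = 0.31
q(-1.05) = -0.33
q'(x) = (3.06*x^2 + 9.94*x - 1.93)*(3.0*x^4 + 2.81*x^3 - 0.38*x^2 - 0.37*x + 0.93)/(-1.02*x^3 - 4.97*x^2 + 1.93*x + 2.35)^2 + (12.0*x^3 + 8.43*x^2 - 0.76*x - 0.37)/(-1.02*x^3 - 4.97*x^2 + 1.93*x + 2.35)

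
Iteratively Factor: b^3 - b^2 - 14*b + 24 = (b - 2)*(b^2 + b - 12) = (b - 3)*(b - 2)*(b + 4)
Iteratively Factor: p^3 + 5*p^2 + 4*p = (p + 1)*(p^2 + 4*p) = (p + 1)*(p + 4)*(p)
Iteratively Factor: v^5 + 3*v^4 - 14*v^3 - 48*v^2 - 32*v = (v)*(v^4 + 3*v^3 - 14*v^2 - 48*v - 32) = v*(v + 2)*(v^3 + v^2 - 16*v - 16) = v*(v + 1)*(v + 2)*(v^2 - 16) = v*(v + 1)*(v + 2)*(v + 4)*(v - 4)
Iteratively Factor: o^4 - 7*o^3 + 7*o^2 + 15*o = (o - 5)*(o^3 - 2*o^2 - 3*o) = (o - 5)*(o - 3)*(o^2 + o) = o*(o - 5)*(o - 3)*(o + 1)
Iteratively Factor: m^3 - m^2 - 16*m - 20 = (m - 5)*(m^2 + 4*m + 4) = (m - 5)*(m + 2)*(m + 2)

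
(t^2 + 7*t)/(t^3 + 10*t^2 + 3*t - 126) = t/(t^2 + 3*t - 18)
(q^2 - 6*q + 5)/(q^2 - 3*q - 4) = (-q^2 + 6*q - 5)/(-q^2 + 3*q + 4)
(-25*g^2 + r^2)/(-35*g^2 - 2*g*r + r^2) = (-5*g + r)/(-7*g + r)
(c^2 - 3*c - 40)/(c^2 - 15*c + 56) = (c + 5)/(c - 7)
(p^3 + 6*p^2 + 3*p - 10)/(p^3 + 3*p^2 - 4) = (p + 5)/(p + 2)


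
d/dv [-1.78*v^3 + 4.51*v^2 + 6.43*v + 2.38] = -5.34*v^2 + 9.02*v + 6.43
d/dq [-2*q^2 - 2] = -4*q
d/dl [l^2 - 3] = 2*l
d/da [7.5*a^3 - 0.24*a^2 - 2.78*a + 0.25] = 22.5*a^2 - 0.48*a - 2.78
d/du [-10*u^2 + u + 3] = 1 - 20*u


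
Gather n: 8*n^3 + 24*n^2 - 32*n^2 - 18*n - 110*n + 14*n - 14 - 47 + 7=8*n^3 - 8*n^2 - 114*n - 54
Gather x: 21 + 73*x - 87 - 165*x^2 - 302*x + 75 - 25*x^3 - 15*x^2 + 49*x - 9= -25*x^3 - 180*x^2 - 180*x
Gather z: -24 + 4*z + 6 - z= 3*z - 18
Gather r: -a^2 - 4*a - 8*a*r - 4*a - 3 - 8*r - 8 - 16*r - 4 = -a^2 - 8*a + r*(-8*a - 24) - 15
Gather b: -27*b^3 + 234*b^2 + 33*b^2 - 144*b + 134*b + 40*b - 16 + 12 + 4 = -27*b^3 + 267*b^2 + 30*b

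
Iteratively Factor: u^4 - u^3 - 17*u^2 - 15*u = (u - 5)*(u^3 + 4*u^2 + 3*u) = (u - 5)*(u + 3)*(u^2 + u) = (u - 5)*(u + 1)*(u + 3)*(u)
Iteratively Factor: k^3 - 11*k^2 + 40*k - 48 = (k - 3)*(k^2 - 8*k + 16) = (k - 4)*(k - 3)*(k - 4)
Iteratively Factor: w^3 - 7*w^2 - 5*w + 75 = (w - 5)*(w^2 - 2*w - 15) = (w - 5)*(w + 3)*(w - 5)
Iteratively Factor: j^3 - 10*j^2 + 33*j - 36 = (j - 3)*(j^2 - 7*j + 12) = (j - 3)^2*(j - 4)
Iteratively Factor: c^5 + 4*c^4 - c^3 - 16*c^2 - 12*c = (c + 3)*(c^4 + c^3 - 4*c^2 - 4*c) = (c + 2)*(c + 3)*(c^3 - c^2 - 2*c) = c*(c + 2)*(c + 3)*(c^2 - c - 2) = c*(c + 1)*(c + 2)*(c + 3)*(c - 2)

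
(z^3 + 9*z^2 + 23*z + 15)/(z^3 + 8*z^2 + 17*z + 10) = (z + 3)/(z + 2)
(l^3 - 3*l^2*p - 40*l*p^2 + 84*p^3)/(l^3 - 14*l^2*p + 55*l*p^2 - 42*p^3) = (l^2 + 4*l*p - 12*p^2)/(l^2 - 7*l*p + 6*p^2)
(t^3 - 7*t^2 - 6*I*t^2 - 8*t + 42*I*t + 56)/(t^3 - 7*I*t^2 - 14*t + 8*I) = (t - 7)/(t - I)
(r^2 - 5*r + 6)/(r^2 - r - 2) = (r - 3)/(r + 1)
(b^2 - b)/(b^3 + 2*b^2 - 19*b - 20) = b*(b - 1)/(b^3 + 2*b^2 - 19*b - 20)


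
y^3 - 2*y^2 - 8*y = y*(y - 4)*(y + 2)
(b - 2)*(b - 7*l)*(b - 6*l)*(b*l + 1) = b^4*l - 13*b^3*l^2 - 2*b^3*l + b^3 + 42*b^2*l^3 + 26*b^2*l^2 - 13*b^2*l - 2*b^2 - 84*b*l^3 + 42*b*l^2 + 26*b*l - 84*l^2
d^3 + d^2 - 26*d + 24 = (d - 4)*(d - 1)*(d + 6)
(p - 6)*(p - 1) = p^2 - 7*p + 6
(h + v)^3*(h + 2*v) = h^4 + 5*h^3*v + 9*h^2*v^2 + 7*h*v^3 + 2*v^4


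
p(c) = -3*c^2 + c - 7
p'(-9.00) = 55.00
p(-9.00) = -259.00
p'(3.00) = -17.00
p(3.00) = -31.00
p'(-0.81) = 5.86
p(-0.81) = -9.78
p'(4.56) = -26.36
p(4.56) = -64.82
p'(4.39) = -25.34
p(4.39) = -60.43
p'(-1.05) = 7.30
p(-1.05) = -11.36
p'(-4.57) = 28.42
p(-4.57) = -74.22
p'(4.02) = -23.12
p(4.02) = -51.46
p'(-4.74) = 29.44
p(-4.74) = -79.14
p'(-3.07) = 19.42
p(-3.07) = -38.34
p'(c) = 1 - 6*c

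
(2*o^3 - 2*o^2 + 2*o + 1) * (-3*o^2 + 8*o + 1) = -6*o^5 + 22*o^4 - 20*o^3 + 11*o^2 + 10*o + 1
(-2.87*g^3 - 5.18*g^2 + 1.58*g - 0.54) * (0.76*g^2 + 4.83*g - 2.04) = -2.1812*g^5 - 17.7989*g^4 - 17.9638*g^3 + 17.7882*g^2 - 5.8314*g + 1.1016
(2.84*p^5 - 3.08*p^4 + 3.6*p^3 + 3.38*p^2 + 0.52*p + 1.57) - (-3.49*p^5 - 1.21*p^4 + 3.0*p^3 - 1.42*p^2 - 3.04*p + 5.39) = 6.33*p^5 - 1.87*p^4 + 0.6*p^3 + 4.8*p^2 + 3.56*p - 3.82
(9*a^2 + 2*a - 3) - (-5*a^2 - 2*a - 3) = 14*a^2 + 4*a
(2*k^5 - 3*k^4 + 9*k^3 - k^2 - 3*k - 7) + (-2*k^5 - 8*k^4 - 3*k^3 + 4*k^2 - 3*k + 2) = -11*k^4 + 6*k^3 + 3*k^2 - 6*k - 5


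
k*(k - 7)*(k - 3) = k^3 - 10*k^2 + 21*k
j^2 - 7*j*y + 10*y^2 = (j - 5*y)*(j - 2*y)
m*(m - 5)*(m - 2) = m^3 - 7*m^2 + 10*m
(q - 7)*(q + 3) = q^2 - 4*q - 21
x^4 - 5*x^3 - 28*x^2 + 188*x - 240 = (x - 5)*(x - 4)*(x - 2)*(x + 6)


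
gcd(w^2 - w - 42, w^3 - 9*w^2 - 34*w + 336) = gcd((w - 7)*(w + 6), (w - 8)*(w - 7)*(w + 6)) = w^2 - w - 42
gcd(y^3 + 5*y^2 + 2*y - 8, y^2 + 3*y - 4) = y^2 + 3*y - 4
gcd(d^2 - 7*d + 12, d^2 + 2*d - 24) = d - 4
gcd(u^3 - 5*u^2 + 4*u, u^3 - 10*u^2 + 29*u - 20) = u^2 - 5*u + 4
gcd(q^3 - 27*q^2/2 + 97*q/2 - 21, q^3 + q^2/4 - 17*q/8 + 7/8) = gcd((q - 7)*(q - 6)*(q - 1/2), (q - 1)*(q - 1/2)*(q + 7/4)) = q - 1/2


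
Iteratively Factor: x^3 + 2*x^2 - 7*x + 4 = (x - 1)*(x^2 + 3*x - 4) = (x - 1)*(x + 4)*(x - 1)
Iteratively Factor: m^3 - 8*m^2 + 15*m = (m)*(m^2 - 8*m + 15) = m*(m - 3)*(m - 5)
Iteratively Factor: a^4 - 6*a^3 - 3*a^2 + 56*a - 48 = (a + 3)*(a^3 - 9*a^2 + 24*a - 16) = (a - 4)*(a + 3)*(a^2 - 5*a + 4) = (a - 4)^2*(a + 3)*(a - 1)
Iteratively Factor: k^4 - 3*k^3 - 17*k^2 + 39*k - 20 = (k + 4)*(k^3 - 7*k^2 + 11*k - 5) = (k - 5)*(k + 4)*(k^2 - 2*k + 1) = (k - 5)*(k - 1)*(k + 4)*(k - 1)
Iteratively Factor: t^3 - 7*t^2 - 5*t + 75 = (t + 3)*(t^2 - 10*t + 25) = (t - 5)*(t + 3)*(t - 5)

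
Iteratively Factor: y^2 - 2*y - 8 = (y + 2)*(y - 4)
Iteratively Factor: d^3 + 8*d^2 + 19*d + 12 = (d + 3)*(d^2 + 5*d + 4) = (d + 3)*(d + 4)*(d + 1)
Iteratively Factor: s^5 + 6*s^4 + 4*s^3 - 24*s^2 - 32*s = (s + 2)*(s^4 + 4*s^3 - 4*s^2 - 16*s) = (s + 2)^2*(s^3 + 2*s^2 - 8*s) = (s + 2)^2*(s + 4)*(s^2 - 2*s) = s*(s + 2)^2*(s + 4)*(s - 2)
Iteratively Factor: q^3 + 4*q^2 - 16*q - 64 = (q + 4)*(q^2 - 16) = (q - 4)*(q + 4)*(q + 4)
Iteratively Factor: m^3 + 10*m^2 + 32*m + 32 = (m + 2)*(m^2 + 8*m + 16) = (m + 2)*(m + 4)*(m + 4)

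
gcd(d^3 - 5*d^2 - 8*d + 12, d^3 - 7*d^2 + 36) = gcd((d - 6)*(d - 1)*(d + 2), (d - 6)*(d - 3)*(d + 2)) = d^2 - 4*d - 12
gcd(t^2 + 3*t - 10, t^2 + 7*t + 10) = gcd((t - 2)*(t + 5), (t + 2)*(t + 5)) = t + 5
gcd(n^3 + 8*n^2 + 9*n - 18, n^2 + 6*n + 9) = n + 3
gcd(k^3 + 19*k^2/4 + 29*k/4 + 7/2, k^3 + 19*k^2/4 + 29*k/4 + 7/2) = k^3 + 19*k^2/4 + 29*k/4 + 7/2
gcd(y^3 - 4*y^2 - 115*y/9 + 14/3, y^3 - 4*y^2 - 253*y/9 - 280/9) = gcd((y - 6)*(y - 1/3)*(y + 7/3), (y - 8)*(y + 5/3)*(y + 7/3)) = y + 7/3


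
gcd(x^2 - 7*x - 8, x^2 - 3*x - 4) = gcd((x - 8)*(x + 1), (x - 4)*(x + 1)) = x + 1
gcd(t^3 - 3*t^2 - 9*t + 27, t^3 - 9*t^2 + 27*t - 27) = t^2 - 6*t + 9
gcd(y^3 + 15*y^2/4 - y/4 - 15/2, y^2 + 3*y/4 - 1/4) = 1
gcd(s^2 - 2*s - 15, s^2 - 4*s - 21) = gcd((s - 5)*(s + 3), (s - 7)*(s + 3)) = s + 3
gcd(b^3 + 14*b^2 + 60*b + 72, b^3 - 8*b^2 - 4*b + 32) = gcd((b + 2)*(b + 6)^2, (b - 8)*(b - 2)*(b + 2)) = b + 2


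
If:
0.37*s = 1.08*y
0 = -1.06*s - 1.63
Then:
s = -1.54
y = -0.53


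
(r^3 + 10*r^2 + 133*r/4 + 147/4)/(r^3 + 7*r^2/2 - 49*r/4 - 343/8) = 2*(r + 3)/(2*r - 7)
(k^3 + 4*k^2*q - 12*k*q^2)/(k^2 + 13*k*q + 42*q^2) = k*(k - 2*q)/(k + 7*q)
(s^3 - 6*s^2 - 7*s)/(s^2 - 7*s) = s + 1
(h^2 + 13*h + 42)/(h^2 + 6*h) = (h + 7)/h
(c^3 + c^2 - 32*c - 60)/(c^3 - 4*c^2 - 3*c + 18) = (c^2 - c - 30)/(c^2 - 6*c + 9)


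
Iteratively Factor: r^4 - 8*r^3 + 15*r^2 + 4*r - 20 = (r - 2)*(r^3 - 6*r^2 + 3*r + 10) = (r - 2)^2*(r^2 - 4*r - 5) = (r - 2)^2*(r + 1)*(r - 5)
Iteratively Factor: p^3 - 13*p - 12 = (p + 3)*(p^2 - 3*p - 4) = (p - 4)*(p + 3)*(p + 1)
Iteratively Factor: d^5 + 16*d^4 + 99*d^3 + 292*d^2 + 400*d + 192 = (d + 4)*(d^4 + 12*d^3 + 51*d^2 + 88*d + 48) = (d + 4)^2*(d^3 + 8*d^2 + 19*d + 12) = (d + 3)*(d + 4)^2*(d^2 + 5*d + 4) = (d + 3)*(d + 4)^3*(d + 1)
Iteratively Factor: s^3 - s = (s + 1)*(s^2 - s) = (s - 1)*(s + 1)*(s)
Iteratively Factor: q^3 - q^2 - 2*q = (q)*(q^2 - q - 2) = q*(q - 2)*(q + 1)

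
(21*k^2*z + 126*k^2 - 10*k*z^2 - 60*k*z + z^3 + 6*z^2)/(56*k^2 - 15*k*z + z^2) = (-3*k*z - 18*k + z^2 + 6*z)/(-8*k + z)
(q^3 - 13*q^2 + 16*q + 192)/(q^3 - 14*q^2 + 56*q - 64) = (q^2 - 5*q - 24)/(q^2 - 6*q + 8)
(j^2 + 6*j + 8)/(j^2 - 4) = (j + 4)/(j - 2)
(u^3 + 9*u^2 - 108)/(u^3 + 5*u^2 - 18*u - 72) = (u^2 + 3*u - 18)/(u^2 - u - 12)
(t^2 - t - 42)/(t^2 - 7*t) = (t + 6)/t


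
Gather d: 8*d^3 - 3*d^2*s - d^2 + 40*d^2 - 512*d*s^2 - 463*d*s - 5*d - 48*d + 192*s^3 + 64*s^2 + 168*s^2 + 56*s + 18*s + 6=8*d^3 + d^2*(39 - 3*s) + d*(-512*s^2 - 463*s - 53) + 192*s^3 + 232*s^2 + 74*s + 6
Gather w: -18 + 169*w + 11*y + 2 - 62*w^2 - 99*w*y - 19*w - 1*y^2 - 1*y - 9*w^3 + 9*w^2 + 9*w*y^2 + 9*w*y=-9*w^3 - 53*w^2 + w*(9*y^2 - 90*y + 150) - y^2 + 10*y - 16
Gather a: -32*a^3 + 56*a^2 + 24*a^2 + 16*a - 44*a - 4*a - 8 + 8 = -32*a^3 + 80*a^2 - 32*a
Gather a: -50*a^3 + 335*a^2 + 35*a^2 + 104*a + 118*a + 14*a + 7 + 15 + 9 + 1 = -50*a^3 + 370*a^2 + 236*a + 32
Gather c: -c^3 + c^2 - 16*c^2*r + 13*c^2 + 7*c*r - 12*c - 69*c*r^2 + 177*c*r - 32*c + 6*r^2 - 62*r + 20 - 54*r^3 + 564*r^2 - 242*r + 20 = -c^3 + c^2*(14 - 16*r) + c*(-69*r^2 + 184*r - 44) - 54*r^3 + 570*r^2 - 304*r + 40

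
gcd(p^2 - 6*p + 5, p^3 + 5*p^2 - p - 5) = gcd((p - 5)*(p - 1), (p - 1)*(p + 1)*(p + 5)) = p - 1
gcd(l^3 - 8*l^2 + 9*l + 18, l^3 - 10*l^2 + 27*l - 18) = l^2 - 9*l + 18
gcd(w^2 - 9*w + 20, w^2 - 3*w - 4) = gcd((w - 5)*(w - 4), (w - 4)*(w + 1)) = w - 4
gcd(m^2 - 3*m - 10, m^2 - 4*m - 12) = m + 2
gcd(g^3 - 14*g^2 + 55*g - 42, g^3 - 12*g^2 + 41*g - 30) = g^2 - 7*g + 6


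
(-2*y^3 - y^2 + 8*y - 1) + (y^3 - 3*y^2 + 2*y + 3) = -y^3 - 4*y^2 + 10*y + 2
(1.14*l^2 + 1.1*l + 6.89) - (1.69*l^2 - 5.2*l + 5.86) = -0.55*l^2 + 6.3*l + 1.03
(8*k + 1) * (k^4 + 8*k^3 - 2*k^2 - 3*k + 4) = 8*k^5 + 65*k^4 - 8*k^3 - 26*k^2 + 29*k + 4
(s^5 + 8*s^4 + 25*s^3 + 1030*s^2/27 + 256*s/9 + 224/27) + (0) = s^5 + 8*s^4 + 25*s^3 + 1030*s^2/27 + 256*s/9 + 224/27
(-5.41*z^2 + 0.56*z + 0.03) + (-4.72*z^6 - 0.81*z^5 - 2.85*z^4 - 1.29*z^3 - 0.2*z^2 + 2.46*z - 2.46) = -4.72*z^6 - 0.81*z^5 - 2.85*z^4 - 1.29*z^3 - 5.61*z^2 + 3.02*z - 2.43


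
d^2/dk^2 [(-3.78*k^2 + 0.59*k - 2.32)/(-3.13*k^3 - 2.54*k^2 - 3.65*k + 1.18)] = (74.0645640000001*k^6 - 34.681026*k^5 - 14.5056719999998*k^4 + 426.345414*k^3 + 290.662536*k^2 + 169.85436*k + 81.167692)/(30.664297*k^9 + 74.652378*k^8 + 167.856579*k^7 + 155.815418*k^6 + 139.455879*k^5 - 2.20667399999999*k^4 - 3.936919*k^3 - 36.551562*k^2 + 15.24678*k - 1.643032)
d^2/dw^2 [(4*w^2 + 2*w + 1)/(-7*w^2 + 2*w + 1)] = 22*(-14*w^3 - 21*w^2 - 1)/(343*w^6 - 294*w^5 - 63*w^4 + 76*w^3 + 9*w^2 - 6*w - 1)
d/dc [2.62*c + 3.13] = 2.62000000000000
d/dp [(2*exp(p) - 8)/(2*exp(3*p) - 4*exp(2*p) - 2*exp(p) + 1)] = (-8*exp(3*p) + 56*exp(2*p) - 64*exp(p) - 14)*exp(p)/(4*exp(6*p) - 16*exp(5*p) + 8*exp(4*p) + 20*exp(3*p) - 4*exp(2*p) - 4*exp(p) + 1)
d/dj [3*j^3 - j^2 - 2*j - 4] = 9*j^2 - 2*j - 2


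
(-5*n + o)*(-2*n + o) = 10*n^2 - 7*n*o + o^2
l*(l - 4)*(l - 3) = l^3 - 7*l^2 + 12*l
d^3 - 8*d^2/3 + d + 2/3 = (d - 2)*(d - 1)*(d + 1/3)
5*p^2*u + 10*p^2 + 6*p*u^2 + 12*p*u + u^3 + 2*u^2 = (p + u)*(5*p + u)*(u + 2)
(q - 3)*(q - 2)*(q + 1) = q^3 - 4*q^2 + q + 6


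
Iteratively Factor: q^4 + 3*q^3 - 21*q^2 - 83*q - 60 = (q + 4)*(q^3 - q^2 - 17*q - 15) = (q - 5)*(q + 4)*(q^2 + 4*q + 3) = (q - 5)*(q + 3)*(q + 4)*(q + 1)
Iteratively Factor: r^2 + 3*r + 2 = (r + 2)*(r + 1)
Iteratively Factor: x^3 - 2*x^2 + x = (x - 1)*(x^2 - x) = (x - 1)^2*(x)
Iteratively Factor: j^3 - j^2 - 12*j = (j - 4)*(j^2 + 3*j) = j*(j - 4)*(j + 3)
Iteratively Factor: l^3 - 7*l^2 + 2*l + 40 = (l + 2)*(l^2 - 9*l + 20) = (l - 5)*(l + 2)*(l - 4)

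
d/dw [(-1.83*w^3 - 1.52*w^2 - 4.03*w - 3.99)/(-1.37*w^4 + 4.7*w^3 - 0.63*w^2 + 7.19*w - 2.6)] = (-2.5071*w^6 - 4.1648*w^5 - 8.2664*w^4 - 10.2986*w^3 + 57.0653*w^2 + 2.8766*w + 39.1661)/(1.8769*w^8 - 12.878*w^7 + 23.8162*w^6 - 25.6226*w^5 + 75.1069*w^4 - 33.4994*w^3 + 54.9721*w^2 - 37.388*w + 6.76)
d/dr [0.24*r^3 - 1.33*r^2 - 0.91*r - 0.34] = 0.72*r^2 - 2.66*r - 0.91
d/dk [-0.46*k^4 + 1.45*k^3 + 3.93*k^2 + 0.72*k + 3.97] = -1.84*k^3 + 4.35*k^2 + 7.86*k + 0.72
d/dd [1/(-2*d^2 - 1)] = 4*d/(2*d^2 + 1)^2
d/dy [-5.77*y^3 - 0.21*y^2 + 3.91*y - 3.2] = -17.31*y^2 - 0.42*y + 3.91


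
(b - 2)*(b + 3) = b^2 + b - 6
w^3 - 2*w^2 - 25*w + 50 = (w - 5)*(w - 2)*(w + 5)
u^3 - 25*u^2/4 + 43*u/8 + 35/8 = (u - 5)*(u - 7/4)*(u + 1/2)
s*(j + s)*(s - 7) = j*s^2 - 7*j*s + s^3 - 7*s^2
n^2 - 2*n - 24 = (n - 6)*(n + 4)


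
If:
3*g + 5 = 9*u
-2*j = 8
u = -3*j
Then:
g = 103/3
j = -4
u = 12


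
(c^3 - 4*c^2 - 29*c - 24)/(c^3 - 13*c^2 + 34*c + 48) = (c + 3)/(c - 6)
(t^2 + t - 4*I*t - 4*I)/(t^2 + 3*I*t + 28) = (t + 1)/(t + 7*I)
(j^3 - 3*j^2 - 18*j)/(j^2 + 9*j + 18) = j*(j - 6)/(j + 6)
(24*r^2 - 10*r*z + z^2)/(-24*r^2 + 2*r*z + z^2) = (-6*r + z)/(6*r + z)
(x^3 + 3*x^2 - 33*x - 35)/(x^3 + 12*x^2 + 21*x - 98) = (x^2 - 4*x - 5)/(x^2 + 5*x - 14)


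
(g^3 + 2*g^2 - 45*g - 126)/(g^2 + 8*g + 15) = (g^2 - g - 42)/(g + 5)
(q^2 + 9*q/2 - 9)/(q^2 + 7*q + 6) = (q - 3/2)/(q + 1)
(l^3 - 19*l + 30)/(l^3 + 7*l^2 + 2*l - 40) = (l - 3)/(l + 4)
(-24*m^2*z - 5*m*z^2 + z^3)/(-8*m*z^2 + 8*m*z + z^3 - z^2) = (3*m + z)/(z - 1)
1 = 1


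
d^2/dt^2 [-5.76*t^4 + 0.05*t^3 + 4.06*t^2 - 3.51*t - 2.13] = -69.12*t^2 + 0.3*t + 8.12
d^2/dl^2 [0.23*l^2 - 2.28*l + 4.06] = 0.460000000000000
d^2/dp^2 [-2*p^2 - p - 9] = -4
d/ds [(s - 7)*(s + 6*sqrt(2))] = 2*s - 7 + 6*sqrt(2)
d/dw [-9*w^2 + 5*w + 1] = 5 - 18*w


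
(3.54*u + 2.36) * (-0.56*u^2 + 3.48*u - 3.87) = -1.9824*u^3 + 10.9976*u^2 - 5.487*u - 9.1332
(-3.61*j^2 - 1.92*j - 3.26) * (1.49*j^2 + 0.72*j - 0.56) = -5.3789*j^4 - 5.46*j^3 - 4.2182*j^2 - 1.272*j + 1.8256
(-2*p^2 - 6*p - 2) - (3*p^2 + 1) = -5*p^2 - 6*p - 3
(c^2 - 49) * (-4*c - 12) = -4*c^3 - 12*c^2 + 196*c + 588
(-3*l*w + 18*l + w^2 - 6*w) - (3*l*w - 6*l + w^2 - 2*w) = -6*l*w + 24*l - 4*w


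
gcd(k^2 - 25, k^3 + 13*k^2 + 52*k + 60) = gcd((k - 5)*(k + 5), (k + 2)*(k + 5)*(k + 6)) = k + 5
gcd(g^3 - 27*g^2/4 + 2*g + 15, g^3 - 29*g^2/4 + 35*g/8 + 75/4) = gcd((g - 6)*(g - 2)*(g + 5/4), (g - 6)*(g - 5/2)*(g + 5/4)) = g^2 - 19*g/4 - 15/2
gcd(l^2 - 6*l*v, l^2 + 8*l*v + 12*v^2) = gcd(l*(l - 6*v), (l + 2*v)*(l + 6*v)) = 1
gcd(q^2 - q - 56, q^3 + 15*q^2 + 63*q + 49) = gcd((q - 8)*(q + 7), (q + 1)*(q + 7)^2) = q + 7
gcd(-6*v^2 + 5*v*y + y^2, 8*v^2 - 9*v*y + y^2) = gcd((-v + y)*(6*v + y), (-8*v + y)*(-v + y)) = -v + y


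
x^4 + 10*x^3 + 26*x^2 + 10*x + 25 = (x + 5)^2*(x - I)*(x + I)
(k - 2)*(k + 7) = k^2 + 5*k - 14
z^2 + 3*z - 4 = (z - 1)*(z + 4)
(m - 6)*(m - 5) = m^2 - 11*m + 30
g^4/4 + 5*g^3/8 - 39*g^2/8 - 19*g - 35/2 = (g/2 + 1)^2*(g - 5)*(g + 7/2)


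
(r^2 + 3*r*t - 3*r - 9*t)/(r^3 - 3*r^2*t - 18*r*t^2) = (r - 3)/(r*(r - 6*t))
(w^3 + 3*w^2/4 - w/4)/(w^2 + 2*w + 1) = w*(4*w - 1)/(4*(w + 1))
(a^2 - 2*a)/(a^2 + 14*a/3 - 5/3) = 3*a*(a - 2)/(3*a^2 + 14*a - 5)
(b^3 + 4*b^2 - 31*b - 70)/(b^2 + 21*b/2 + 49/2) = 2*(b^2 - 3*b - 10)/(2*b + 7)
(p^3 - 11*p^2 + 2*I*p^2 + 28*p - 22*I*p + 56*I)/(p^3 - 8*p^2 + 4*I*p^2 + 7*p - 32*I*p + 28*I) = (p^2 + 2*p*(-2 + I) - 8*I)/(p^2 + p*(-1 + 4*I) - 4*I)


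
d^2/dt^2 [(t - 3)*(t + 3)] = 2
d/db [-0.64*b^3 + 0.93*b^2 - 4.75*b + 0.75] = -1.92*b^2 + 1.86*b - 4.75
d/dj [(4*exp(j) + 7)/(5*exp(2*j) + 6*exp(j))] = 2*(-10*exp(2*j) - 35*exp(j) - 21)*exp(-j)/(25*exp(2*j) + 60*exp(j) + 36)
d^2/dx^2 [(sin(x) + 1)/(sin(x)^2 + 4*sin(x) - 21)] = (-sin(x)^5 - 136*sin(x)^3 - 178*sin(x)^2 - 375*sin(x) + 242)/(sin(x)^2 + 4*sin(x) - 21)^3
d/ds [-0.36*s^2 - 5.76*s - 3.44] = -0.72*s - 5.76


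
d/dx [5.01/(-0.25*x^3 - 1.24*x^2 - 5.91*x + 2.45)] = (3.7575*x^2 + 12.4248*x + 29.6091)/(0.25*x^3 + 1.24*x^2 + 5.91*x - 2.45)^2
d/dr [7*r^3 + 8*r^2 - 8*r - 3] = 21*r^2 + 16*r - 8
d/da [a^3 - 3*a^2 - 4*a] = 3*a^2 - 6*a - 4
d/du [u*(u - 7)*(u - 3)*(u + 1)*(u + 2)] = 5*u^4 - 28*u^3 - 21*u^2 + 86*u + 42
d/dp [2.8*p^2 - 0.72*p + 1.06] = 5.6*p - 0.72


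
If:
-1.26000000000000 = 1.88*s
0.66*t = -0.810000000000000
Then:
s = -0.67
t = -1.23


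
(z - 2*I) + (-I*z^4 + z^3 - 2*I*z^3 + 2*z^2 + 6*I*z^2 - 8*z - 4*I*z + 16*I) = -I*z^4 + z^3 - 2*I*z^3 + 2*z^2 + 6*I*z^2 - 7*z - 4*I*z + 14*I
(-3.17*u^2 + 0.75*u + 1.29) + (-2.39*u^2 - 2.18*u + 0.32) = -5.56*u^2 - 1.43*u + 1.61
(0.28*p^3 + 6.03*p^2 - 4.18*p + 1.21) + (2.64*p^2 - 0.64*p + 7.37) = 0.28*p^3 + 8.67*p^2 - 4.82*p + 8.58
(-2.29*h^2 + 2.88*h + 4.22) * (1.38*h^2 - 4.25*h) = -3.1602*h^4 + 13.7069*h^3 - 6.4164*h^2 - 17.935*h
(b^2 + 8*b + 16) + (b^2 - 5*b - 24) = 2*b^2 + 3*b - 8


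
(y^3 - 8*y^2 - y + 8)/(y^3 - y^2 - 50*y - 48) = (y - 1)/(y + 6)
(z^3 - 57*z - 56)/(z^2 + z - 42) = (z^2 - 7*z - 8)/(z - 6)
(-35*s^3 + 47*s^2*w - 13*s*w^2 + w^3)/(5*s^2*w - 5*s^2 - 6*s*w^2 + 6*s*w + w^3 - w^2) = (-7*s + w)/(w - 1)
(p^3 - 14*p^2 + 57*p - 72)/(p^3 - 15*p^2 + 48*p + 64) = (p^2 - 6*p + 9)/(p^2 - 7*p - 8)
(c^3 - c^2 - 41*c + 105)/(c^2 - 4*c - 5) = (c^2 + 4*c - 21)/(c + 1)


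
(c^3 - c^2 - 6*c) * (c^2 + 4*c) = c^5 + 3*c^4 - 10*c^3 - 24*c^2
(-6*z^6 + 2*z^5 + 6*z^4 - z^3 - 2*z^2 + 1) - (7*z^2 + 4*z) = -6*z^6 + 2*z^5 + 6*z^4 - z^3 - 9*z^2 - 4*z + 1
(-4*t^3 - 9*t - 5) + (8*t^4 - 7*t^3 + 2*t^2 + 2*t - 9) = 8*t^4 - 11*t^3 + 2*t^2 - 7*t - 14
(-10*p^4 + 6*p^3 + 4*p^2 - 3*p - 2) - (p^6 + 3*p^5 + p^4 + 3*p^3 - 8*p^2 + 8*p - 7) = -p^6 - 3*p^5 - 11*p^4 + 3*p^3 + 12*p^2 - 11*p + 5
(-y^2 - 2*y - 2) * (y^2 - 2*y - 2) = -y^4 + 4*y^2 + 8*y + 4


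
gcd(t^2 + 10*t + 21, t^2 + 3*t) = t + 3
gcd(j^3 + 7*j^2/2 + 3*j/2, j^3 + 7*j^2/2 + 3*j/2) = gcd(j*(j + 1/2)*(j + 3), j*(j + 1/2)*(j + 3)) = j^3 + 7*j^2/2 + 3*j/2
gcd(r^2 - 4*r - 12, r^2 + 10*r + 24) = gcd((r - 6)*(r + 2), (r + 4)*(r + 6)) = 1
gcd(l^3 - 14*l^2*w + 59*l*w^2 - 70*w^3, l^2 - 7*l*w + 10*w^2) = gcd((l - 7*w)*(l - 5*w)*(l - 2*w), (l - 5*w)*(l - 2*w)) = l^2 - 7*l*w + 10*w^2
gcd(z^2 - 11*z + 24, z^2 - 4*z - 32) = z - 8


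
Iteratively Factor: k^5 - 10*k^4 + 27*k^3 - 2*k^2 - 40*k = (k - 5)*(k^4 - 5*k^3 + 2*k^2 + 8*k) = (k - 5)*(k - 2)*(k^3 - 3*k^2 - 4*k) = k*(k - 5)*(k - 2)*(k^2 - 3*k - 4) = k*(k - 5)*(k - 4)*(k - 2)*(k + 1)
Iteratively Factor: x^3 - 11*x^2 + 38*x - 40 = (x - 4)*(x^2 - 7*x + 10) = (x - 4)*(x - 2)*(x - 5)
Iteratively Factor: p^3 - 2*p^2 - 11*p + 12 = (p - 1)*(p^2 - p - 12) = (p - 1)*(p + 3)*(p - 4)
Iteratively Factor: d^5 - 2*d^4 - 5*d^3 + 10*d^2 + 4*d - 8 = (d + 1)*(d^4 - 3*d^3 - 2*d^2 + 12*d - 8) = (d - 1)*(d + 1)*(d^3 - 2*d^2 - 4*d + 8) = (d - 1)*(d + 1)*(d + 2)*(d^2 - 4*d + 4) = (d - 2)*(d - 1)*(d + 1)*(d + 2)*(d - 2)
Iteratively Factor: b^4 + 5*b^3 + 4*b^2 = (b)*(b^3 + 5*b^2 + 4*b) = b*(b + 4)*(b^2 + b) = b^2*(b + 4)*(b + 1)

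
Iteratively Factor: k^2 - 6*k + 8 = (k - 4)*(k - 2)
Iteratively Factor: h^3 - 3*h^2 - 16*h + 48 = (h + 4)*(h^2 - 7*h + 12) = (h - 3)*(h + 4)*(h - 4)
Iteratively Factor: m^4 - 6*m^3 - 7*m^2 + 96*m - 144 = (m - 3)*(m^3 - 3*m^2 - 16*m + 48) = (m - 3)*(m + 4)*(m^2 - 7*m + 12) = (m - 4)*(m - 3)*(m + 4)*(m - 3)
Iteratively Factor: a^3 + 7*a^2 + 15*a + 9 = (a + 1)*(a^2 + 6*a + 9) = (a + 1)*(a + 3)*(a + 3)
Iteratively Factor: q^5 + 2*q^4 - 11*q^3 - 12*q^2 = (q)*(q^4 + 2*q^3 - 11*q^2 - 12*q) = q*(q + 1)*(q^3 + q^2 - 12*q) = q*(q - 3)*(q + 1)*(q^2 + 4*q) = q^2*(q - 3)*(q + 1)*(q + 4)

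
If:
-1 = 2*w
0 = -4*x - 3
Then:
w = -1/2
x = -3/4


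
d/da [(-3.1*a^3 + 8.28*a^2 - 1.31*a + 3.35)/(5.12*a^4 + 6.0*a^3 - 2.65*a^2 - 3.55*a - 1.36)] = (15.872*a^6 - 84.7872*a^5 - 21.3434*a^4 - 30.878*a^3 - 80.5175*a^2 - 4.7666*a + 13.6741)/(26.2144*a^8 + 61.44*a^7 + 8.864*a^6 - 68.152*a^5 - 49.5039*a^4 + 2.495*a^3 + 19.8105*a^2 + 9.656*a + 1.8496)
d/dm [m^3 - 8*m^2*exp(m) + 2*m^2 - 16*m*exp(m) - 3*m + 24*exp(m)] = -8*m^2*exp(m) + 3*m^2 - 32*m*exp(m) + 4*m + 8*exp(m) - 3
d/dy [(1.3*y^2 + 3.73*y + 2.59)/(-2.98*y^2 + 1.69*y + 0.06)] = (13.3124*y^2 + 15.5924*y - 4.1533)/(8.8804*y^4 - 10.0724*y^3 + 2.4985*y^2 + 0.2028*y + 0.0036)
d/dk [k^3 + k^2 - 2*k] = 3*k^2 + 2*k - 2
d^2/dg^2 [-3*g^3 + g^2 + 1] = 2 - 18*g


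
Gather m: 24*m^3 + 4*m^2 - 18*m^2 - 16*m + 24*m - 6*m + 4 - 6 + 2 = 24*m^3 - 14*m^2 + 2*m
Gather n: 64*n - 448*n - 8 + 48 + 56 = 96 - 384*n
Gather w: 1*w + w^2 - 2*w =w^2 - w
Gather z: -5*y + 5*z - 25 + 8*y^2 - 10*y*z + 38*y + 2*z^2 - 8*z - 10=8*y^2 + 33*y + 2*z^2 + z*(-10*y - 3) - 35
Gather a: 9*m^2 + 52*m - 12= 9*m^2 + 52*m - 12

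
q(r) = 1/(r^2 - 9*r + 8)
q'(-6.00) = 0.00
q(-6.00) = 0.01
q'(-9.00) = 0.00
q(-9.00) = 0.01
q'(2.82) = 0.04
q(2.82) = -0.11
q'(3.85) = 0.01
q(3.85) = -0.08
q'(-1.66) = 0.02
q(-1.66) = 0.04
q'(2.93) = 0.03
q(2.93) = -0.10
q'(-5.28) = 0.00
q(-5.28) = 0.01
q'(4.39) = 0.00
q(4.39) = -0.08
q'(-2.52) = 0.01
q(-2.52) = 0.03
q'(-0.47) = 0.06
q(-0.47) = 0.08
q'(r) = (9 - 2*r)/(r^2 - 9*r + 8)^2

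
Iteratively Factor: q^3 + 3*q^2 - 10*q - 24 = (q + 2)*(q^2 + q - 12) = (q + 2)*(q + 4)*(q - 3)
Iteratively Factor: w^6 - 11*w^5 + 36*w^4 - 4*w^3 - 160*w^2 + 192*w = (w - 2)*(w^5 - 9*w^4 + 18*w^3 + 32*w^2 - 96*w) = w*(w - 2)*(w^4 - 9*w^3 + 18*w^2 + 32*w - 96) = w*(w - 4)*(w - 2)*(w^3 - 5*w^2 - 2*w + 24) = w*(w - 4)*(w - 2)*(w + 2)*(w^2 - 7*w + 12) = w*(w - 4)^2*(w - 2)*(w + 2)*(w - 3)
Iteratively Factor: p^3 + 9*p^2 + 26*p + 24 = (p + 3)*(p^2 + 6*p + 8) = (p + 3)*(p + 4)*(p + 2)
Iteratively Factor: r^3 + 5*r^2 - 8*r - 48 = (r + 4)*(r^2 + r - 12) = (r - 3)*(r + 4)*(r + 4)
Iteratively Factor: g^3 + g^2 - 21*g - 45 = (g + 3)*(g^2 - 2*g - 15) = (g + 3)^2*(g - 5)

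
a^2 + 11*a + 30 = (a + 5)*(a + 6)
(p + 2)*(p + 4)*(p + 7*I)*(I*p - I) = I*p^4 - 7*p^3 + 5*I*p^3 - 35*p^2 + 2*I*p^2 - 14*p - 8*I*p + 56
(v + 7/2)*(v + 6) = v^2 + 19*v/2 + 21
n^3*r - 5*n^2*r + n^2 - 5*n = n*(n - 5)*(n*r + 1)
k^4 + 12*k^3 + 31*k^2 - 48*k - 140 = (k - 2)*(k + 2)*(k + 5)*(k + 7)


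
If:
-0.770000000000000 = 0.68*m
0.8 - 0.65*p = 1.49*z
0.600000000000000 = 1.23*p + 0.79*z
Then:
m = -1.13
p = 0.20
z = 0.45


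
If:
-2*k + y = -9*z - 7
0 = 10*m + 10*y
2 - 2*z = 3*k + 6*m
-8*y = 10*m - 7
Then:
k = -164/31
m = 7/2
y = -7/2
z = -97/62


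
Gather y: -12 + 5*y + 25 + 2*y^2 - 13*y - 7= 2*y^2 - 8*y + 6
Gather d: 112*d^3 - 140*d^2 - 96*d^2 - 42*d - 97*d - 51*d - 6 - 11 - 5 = 112*d^3 - 236*d^2 - 190*d - 22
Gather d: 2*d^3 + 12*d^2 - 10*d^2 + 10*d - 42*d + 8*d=2*d^3 + 2*d^2 - 24*d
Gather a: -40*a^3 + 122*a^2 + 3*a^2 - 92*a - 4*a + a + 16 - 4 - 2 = -40*a^3 + 125*a^2 - 95*a + 10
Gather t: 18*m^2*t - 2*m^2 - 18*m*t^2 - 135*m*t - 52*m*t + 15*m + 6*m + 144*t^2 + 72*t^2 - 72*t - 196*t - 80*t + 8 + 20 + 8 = -2*m^2 + 21*m + t^2*(216 - 18*m) + t*(18*m^2 - 187*m - 348) + 36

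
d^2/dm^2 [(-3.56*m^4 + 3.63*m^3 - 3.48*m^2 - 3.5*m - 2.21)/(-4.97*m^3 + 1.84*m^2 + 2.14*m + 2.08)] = (-4.54747350886464e-13*m^8 - 4.54747350886464e-13*m^7 + 205.359384*m^6 + 591.989448*m^5 + 414.365964*m^4 + 499.109776*m^3 + 346.006284*m^2 + 14.68896*m + 2.278952)/(122.763473*m^9 - 136.348968*m^8 - 108.100482*m^7 - 42.943888*m^6 + 160.673388*m^5 + 86.329248*m^4 + 5.56503199999999*m^3 - 52.458432*m^2 - 27.775488*m - 8.998912)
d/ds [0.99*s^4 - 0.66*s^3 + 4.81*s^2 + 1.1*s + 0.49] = 3.96*s^3 - 1.98*s^2 + 9.62*s + 1.1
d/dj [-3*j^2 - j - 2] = -6*j - 1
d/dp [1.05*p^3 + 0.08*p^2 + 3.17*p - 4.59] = 3.15*p^2 + 0.16*p + 3.17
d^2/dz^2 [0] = 0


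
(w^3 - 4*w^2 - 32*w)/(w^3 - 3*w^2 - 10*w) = (-w^2 + 4*w + 32)/(-w^2 + 3*w + 10)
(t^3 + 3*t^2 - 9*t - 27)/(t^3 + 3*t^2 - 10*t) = (t^3 + 3*t^2 - 9*t - 27)/(t*(t^2 + 3*t - 10))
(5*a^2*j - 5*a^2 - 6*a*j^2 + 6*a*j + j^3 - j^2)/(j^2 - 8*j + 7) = (5*a^2 - 6*a*j + j^2)/(j - 7)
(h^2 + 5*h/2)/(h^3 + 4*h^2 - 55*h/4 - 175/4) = 2*h/(2*h^2 + 3*h - 35)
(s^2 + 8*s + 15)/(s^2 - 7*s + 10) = (s^2 + 8*s + 15)/(s^2 - 7*s + 10)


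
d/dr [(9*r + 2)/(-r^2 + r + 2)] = (-9*r^2 + 9*r + (2*r - 1)*(9*r + 2) + 18)/(-r^2 + r + 2)^2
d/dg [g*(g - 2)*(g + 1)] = 3*g^2 - 2*g - 2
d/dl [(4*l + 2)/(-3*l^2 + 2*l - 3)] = 4*(3*l^2 + 3*l - 4)/(9*l^4 - 12*l^3 + 22*l^2 - 12*l + 9)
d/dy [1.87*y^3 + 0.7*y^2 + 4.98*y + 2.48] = 5.61*y^2 + 1.4*y + 4.98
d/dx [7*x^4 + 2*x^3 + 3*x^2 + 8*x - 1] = 28*x^3 + 6*x^2 + 6*x + 8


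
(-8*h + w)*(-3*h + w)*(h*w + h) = 24*h^3*w + 24*h^3 - 11*h^2*w^2 - 11*h^2*w + h*w^3 + h*w^2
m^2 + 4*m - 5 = (m - 1)*(m + 5)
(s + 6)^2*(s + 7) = s^3 + 19*s^2 + 120*s + 252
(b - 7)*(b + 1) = b^2 - 6*b - 7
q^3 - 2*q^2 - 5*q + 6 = (q - 3)*(q - 1)*(q + 2)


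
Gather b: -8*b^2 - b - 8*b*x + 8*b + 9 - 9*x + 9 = -8*b^2 + b*(7 - 8*x) - 9*x + 18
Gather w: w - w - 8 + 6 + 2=0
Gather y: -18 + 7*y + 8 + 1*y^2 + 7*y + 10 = y^2 + 14*y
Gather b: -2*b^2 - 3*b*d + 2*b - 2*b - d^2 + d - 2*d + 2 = -2*b^2 - 3*b*d - d^2 - d + 2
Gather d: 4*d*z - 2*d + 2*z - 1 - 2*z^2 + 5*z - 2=d*(4*z - 2) - 2*z^2 + 7*z - 3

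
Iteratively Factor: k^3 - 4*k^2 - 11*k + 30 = (k - 5)*(k^2 + k - 6) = (k - 5)*(k + 3)*(k - 2)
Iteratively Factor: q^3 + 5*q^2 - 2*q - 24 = (q - 2)*(q^2 + 7*q + 12) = (q - 2)*(q + 4)*(q + 3)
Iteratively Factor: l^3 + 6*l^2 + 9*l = (l + 3)*(l^2 + 3*l) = (l + 3)^2*(l)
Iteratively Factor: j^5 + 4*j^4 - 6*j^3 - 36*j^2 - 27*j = (j + 1)*(j^4 + 3*j^3 - 9*j^2 - 27*j) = j*(j + 1)*(j^3 + 3*j^2 - 9*j - 27) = j*(j - 3)*(j + 1)*(j^2 + 6*j + 9) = j*(j - 3)*(j + 1)*(j + 3)*(j + 3)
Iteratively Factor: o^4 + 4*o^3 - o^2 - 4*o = (o)*(o^3 + 4*o^2 - o - 4) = o*(o - 1)*(o^2 + 5*o + 4) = o*(o - 1)*(o + 4)*(o + 1)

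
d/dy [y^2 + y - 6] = 2*y + 1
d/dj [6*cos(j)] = -6*sin(j)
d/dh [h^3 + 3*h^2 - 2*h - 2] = 3*h^2 + 6*h - 2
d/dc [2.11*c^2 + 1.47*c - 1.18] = 4.22*c + 1.47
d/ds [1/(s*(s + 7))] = (-2*s - 7)/(s^2*(s^2 + 14*s + 49))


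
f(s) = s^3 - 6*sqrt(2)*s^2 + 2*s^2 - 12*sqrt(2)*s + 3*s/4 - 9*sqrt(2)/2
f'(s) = 3*s^2 - 12*sqrt(2)*s + 4*s - 12*sqrt(2) + 3/4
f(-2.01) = -8.08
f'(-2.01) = 21.97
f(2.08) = -59.16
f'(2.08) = -30.22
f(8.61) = 11.49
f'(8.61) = 94.50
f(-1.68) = -2.16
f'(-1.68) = 14.04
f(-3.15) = -50.88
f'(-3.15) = 54.40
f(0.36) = -13.00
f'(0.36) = -20.50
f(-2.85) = -35.96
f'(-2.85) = 45.11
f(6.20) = -117.90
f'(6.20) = 18.68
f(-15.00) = -4597.24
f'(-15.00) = 853.34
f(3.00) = -86.39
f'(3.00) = -28.13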